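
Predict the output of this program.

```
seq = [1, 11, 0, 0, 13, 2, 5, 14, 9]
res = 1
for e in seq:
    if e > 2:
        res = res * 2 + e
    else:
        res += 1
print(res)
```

e=1: not >2, res = 1+1 = 2
e=11: >2, res = 2*2+11 = 15
e=0: not >2, res = 15+1 = 16
e=0: not >2, res = 16+1 = 17
e=13: >2, res = 17*2+13 = 47
e=2: not >2, res = 47+1 = 48
e=5: >2, res = 48*2+5 = 101
e=14: >2, res = 101*2+14 = 216
e=9: >2, res = 216*2+9 = 441

441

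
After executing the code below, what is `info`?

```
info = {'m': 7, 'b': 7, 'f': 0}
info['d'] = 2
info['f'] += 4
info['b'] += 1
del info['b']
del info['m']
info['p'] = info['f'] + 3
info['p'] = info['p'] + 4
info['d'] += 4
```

info['d'] = 2 → {'m': 7, 'b': 7, 'f': 0, 'd': 2}
info['f'] = 0+4 = 4 → {'m': 7, 'b': 7, 'f': 4, 'd': 2}
info['b'] = 7+1 = 8 → {'m': 7, 'b': 8, 'f': 4, 'd': 2}
del 'b' → {'m': 7, 'f': 4, 'd': 2}
del 'm' → {'f': 4, 'd': 2}
info['p'] = info['f']+3 = 7 → {'f': 4, 'd': 2, 'p': 7}
info['p'] = info['p']+4 = 11 → {'f': 4, 'd': 2, 'p': 11}
info['d'] = 2+4 = 6 → {'f': 4, 'd': 6, 'p': 11}

{'f': 4, 'd': 6, 'p': 11}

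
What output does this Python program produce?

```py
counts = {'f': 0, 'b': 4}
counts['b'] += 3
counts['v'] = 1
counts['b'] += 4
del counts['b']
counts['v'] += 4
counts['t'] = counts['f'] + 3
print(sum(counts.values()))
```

8

counts['b'] = 4+3 = 7 → {'f': 0, 'b': 7}
counts['v'] = 1 → {'f': 0, 'b': 7, 'v': 1}
counts['b'] = 7+4 = 11 → {'f': 0, 'b': 11, 'v': 1}
del 'b' → {'f': 0, 'v': 1}
counts['v'] = 1+4 = 5 → {'f': 0, 'v': 5}
counts['t'] = counts['f']+3 = 3 → {'f': 0, 'v': 5, 't': 3}
sum of values = 8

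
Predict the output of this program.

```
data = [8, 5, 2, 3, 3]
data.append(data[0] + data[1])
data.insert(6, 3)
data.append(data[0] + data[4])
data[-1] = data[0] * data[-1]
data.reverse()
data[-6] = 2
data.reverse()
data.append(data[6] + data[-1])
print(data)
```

[8, 5, 2, 3, 3, 2, 3, 88, 91]

append data[0]+data[1] = 8+5 = 13 → [8, 5, 2, 3, 3, 13]
insert 3 at 6 → [8, 5, 2, 3, 3, 13, 3]
append data[0]+data[4] = 8+3 = 11 → [8, 5, 2, 3, 3, 13, 3, 11]
data[-1] = data[0]*data[-1] = 8*11 = 88 → [8, 5, 2, 3, 3, 13, 3, 88]
reverse → [88, 3, 13, 3, 3, 2, 5, 8]
data[-6] = 2 → [88, 3, 2, 3, 3, 2, 5, 8]
reverse → [8, 5, 2, 3, 3, 2, 3, 88]
append data[6]+data[-1] = 3+88 = 91 → [8, 5, 2, 3, 3, 2, 3, 88, 91]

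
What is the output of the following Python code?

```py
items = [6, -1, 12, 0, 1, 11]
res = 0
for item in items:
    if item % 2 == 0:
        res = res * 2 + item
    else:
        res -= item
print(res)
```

40

item=6: even, res = 0*2+6 = 6
item=-1: not even, res = 6-(-1) = 7
item=12: even, res = 7*2+12 = 26
item=0: even, res = 26*2+0 = 52
item=1: not even, res = 52-1 = 51
item=11: not even, res = 51-11 = 40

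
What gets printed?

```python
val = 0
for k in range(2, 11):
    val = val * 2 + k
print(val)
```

1524

k=2: val = 0*2+2 = 2
k=3: val = 2*2+3 = 7
k=4: val = 7*2+4 = 18
k=5: val = 18*2+5 = 41
k=6: val = 41*2+6 = 88
k=7: val = 88*2+7 = 183
k=8: val = 183*2+8 = 374
k=9: val = 374*2+9 = 757
k=10: val = 757*2+10 = 1524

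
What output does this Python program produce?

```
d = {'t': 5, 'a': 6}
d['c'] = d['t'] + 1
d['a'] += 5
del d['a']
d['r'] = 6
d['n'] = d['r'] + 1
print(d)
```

{'t': 5, 'c': 6, 'r': 6, 'n': 7}

d['c'] = d['t']+1 = 6 → {'t': 5, 'a': 6, 'c': 6}
d['a'] = 6+5 = 11 → {'t': 5, 'a': 11, 'c': 6}
del 'a' → {'t': 5, 'c': 6}
d['r'] = 6 → {'t': 5, 'c': 6, 'r': 6}
d['n'] = d['r']+1 = 7 → {'t': 5, 'c': 6, 'r': 6, 'n': 7}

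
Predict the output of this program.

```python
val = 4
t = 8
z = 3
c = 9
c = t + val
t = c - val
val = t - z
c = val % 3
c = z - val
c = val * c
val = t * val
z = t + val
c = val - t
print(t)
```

c = 8+4 = 12
t = 12-4 = 8
val = 8-3 = 5
c = 5%3 = 2
c = 3-5 = -2
c = 5*(-2) = -10
val = 8*5 = 40
z = 8+40 = 48
c = 40-8 = 32

8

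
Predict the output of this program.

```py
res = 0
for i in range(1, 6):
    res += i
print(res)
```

15

i=1: res = 0+1 = 1
i=2: res = 1+2 = 3
i=3: res = 3+3 = 6
i=4: res = 6+4 = 10
i=5: res = 10+5 = 15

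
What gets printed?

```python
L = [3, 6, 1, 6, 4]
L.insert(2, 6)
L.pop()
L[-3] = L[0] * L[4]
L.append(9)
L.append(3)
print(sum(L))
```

insert 6 at 2 → [3, 6, 6, 1, 6, 4]
pop() removes 4 → [3, 6, 6, 1, 6]
L[-3] = L[0]*L[4] = 3*6 = 18 → [3, 6, 18, 1, 6]
append 9 → [3, 6, 18, 1, 6, 9]
append 3 → [3, 6, 18, 1, 6, 9, 3]
sum = 46

46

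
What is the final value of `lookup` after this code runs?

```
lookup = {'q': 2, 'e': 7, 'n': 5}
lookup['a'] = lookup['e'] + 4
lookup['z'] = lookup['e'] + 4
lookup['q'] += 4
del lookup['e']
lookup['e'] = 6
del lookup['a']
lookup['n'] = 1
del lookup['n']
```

{'q': 6, 'z': 11, 'e': 6}

lookup['a'] = lookup['e']+4 = 11 → {'q': 2, 'e': 7, 'n': 5, 'a': 11}
lookup['z'] = lookup['e']+4 = 11 → {'q': 2, 'e': 7, 'n': 5, 'a': 11, 'z': 11}
lookup['q'] = 2+4 = 6 → {'q': 6, 'e': 7, 'n': 5, 'a': 11, 'z': 11}
del 'e' → {'q': 6, 'n': 5, 'a': 11, 'z': 11}
lookup['e'] = 6 → {'q': 6, 'n': 5, 'a': 11, 'z': 11, 'e': 6}
del 'a' → {'q': 6, 'n': 5, 'z': 11, 'e': 6}
lookup['n'] = 1 → {'q': 6, 'n': 1, 'z': 11, 'e': 6}
del 'n' → {'q': 6, 'z': 11, 'e': 6}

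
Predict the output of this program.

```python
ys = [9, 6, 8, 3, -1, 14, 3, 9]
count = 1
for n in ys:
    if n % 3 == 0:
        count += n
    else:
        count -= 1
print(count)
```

28

n=9: %3==0, count = 1+9 = 10
n=6: %3==0, count = 10+6 = 16
n=8: not %3==0, count = 16-1 = 15
n=3: %3==0, count = 15+3 = 18
n=-1: not %3==0, count = 18-1 = 17
n=14: not %3==0, count = 17-1 = 16
n=3: %3==0, count = 16+3 = 19
n=9: %3==0, count = 19+9 = 28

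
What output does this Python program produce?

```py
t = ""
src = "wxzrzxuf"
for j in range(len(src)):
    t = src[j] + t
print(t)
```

fuxzrzxw

j=0: prepend 'w' → 'w'
j=1: prepend 'x' → 'xw'
j=2: prepend 'z' → 'zxw'
j=3: prepend 'r' → 'rzxw'
j=4: prepend 'z' → 'zrzxw'
j=5: prepend 'x' → 'xzrzxw'
j=6: prepend 'u' → 'uxzrzxw'
j=7: prepend 'f' → 'fuxzrzxw'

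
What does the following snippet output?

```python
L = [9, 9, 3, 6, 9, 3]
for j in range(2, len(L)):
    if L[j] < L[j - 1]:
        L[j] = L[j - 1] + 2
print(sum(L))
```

74

j=2: 3<9, L[2] = 9+2 = 11 → [9, 9, 11, 6, 9, 3]
j=3: 6<11, L[3] = 11+2 = 13 → [9, 9, 11, 13, 9, 3]
j=4: 9<13, L[4] = 13+2 = 15 → [9, 9, 11, 13, 15, 3]
j=5: 3<15, L[5] = 15+2 = 17 → [9, 9, 11, 13, 15, 17]
sum = 74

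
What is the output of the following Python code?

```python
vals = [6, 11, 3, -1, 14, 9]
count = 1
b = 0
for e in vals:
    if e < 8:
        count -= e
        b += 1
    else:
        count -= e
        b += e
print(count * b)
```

e=6: <8, count = 1-6 = -5; b=1
e=11: not <8, count = (-5)-11 = -16; b=12
e=3: <8, count = (-16)-3 = -19; b=13
e=-1: <8, count = (-19)-(-1) = -18; b=14
e=14: not <8, count = (-18)-14 = -32; b=28
e=9: not <8, count = (-32)-9 = -41; b=37
count*b = (-41)*37 = -1517

-1517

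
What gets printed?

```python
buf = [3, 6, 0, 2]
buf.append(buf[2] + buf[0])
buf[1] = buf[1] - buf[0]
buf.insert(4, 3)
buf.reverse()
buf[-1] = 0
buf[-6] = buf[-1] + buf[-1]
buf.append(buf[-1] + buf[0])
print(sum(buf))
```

8

append buf[2]+buf[0] = 0+3 = 3 → [3, 6, 0, 2, 3]
buf[1] = buf[1]-buf[0] = 6-3 = 3 → [3, 3, 0, 2, 3]
insert 3 at 4 → [3, 3, 0, 2, 3, 3]
reverse → [3, 3, 2, 0, 3, 3]
buf[-1] = 0 → [3, 3, 2, 0, 3, 0]
buf[-6] = buf[-1]+buf[-1] = 0+0 = 0 → [0, 3, 2, 0, 3, 0]
append buf[-1]+buf[0] = 0+0 = 0 → [0, 3, 2, 0, 3, 0, 0]
sum = 8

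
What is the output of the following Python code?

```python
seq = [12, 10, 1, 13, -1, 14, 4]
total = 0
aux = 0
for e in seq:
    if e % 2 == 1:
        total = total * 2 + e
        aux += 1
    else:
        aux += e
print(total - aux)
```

e=12: not odd; aux=12
e=10: not odd; aux=22
e=1: odd, total = 0*2+1 = 1; aux=23
e=13: odd, total = 1*2+13 = 15; aux=24
e=-1: odd, total = 15*2+(-1) = 29; aux=25
e=14: not odd; aux=39
e=4: not odd; aux=43
total-aux = 29-43 = -14

-14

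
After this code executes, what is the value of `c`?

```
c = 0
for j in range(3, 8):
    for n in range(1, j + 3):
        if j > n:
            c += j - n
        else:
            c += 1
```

70

j=3,n=1: 3>1, c = 0+2 = 2
j=3,n=2: 3>2, c = 2+1 = 3
j=3,n=3: not 3>3, c = 3+1 = 4
j=3,n=4: not 3>4, c = 4+1 = 5
j=3,n=5: not 3>5, c = 5+1 = 6
j=4,n=1: 4>1, c = 6+3 = 9
j=4,n=2: 4>2, c = 9+2 = 11
j=4,n=3: 4>3, c = 11+1 = 12
j=4,n=4: not 4>4, c = 12+1 = 13
j=4,n=5: not 4>5, c = 13+1 = 14
j=4,n=6: not 4>6, c = 14+1 = 15
j=5,n=1: 5>1, c = 15+4 = 19
j=5,n=2: 5>2, c = 19+3 = 22
j=5,n=3: 5>3, c = 22+2 = 24
j=5,n=4: 5>4, c = 24+1 = 25
j=5,n=5: not 5>5, c = 25+1 = 26
j=5,n=6: not 5>6, c = 26+1 = 27
j=5,n=7: not 5>7, c = 27+1 = 28
j=6,n=1: 6>1, c = 28+5 = 33
j=6,n=2: 6>2, c = 33+4 = 37
j=6,n=3: 6>3, c = 37+3 = 40
j=6,n=4: 6>4, c = 40+2 = 42
j=6,n=5: 6>5, c = 42+1 = 43
j=6,n=6: not 6>6, c = 43+1 = 44
j=6,n=7: not 6>7, c = 44+1 = 45
j=6,n=8: not 6>8, c = 45+1 = 46
j=7,n=1: 7>1, c = 46+6 = 52
j=7,n=2: 7>2, c = 52+5 = 57
j=7,n=3: 7>3, c = 57+4 = 61
j=7,n=4: 7>4, c = 61+3 = 64
j=7,n=5: 7>5, c = 64+2 = 66
j=7,n=6: 7>6, c = 66+1 = 67
j=7,n=7: not 7>7, c = 67+1 = 68
j=7,n=8: not 7>8, c = 68+1 = 69
j=7,n=9: not 7>9, c = 69+1 = 70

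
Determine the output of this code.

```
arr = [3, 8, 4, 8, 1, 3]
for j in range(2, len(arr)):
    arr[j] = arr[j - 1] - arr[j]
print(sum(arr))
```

j=2: arr[2] = 8-4 = 4 → [3, 8, 4, 8, 1, 3]
j=3: arr[3] = 4-8 = -4 → [3, 8, 4, -4, 1, 3]
j=4: arr[4] = (-4)-1 = -5 → [3, 8, 4, -4, -5, 3]
j=5: arr[5] = (-5)-3 = -8 → [3, 8, 4, -4, -5, -8]
sum = -2

-2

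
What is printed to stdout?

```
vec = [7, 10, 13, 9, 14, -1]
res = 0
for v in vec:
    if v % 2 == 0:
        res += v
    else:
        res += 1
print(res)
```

v=7: not even, res = 0+1 = 1
v=10: even, res = 1+10 = 11
v=13: not even, res = 11+1 = 12
v=9: not even, res = 12+1 = 13
v=14: even, res = 13+14 = 27
v=-1: not even, res = 27+1 = 28

28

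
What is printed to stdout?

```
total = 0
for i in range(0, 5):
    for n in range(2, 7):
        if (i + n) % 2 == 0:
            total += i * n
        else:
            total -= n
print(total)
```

56

i=0,n=2: even sum, total = 0+0 = 0
i=0,n=3: odd sum, total = 0-3 = -3
i=0,n=4: even sum, total = (-3)+0 = -3
i=0,n=5: odd sum, total = (-3)-5 = -8
i=0,n=6: even sum, total = (-8)+0 = -8
i=1,n=2: odd sum, total = (-8)-2 = -10
i=1,n=3: even sum, total = (-10)+3 = -7
i=1,n=4: odd sum, total = (-7)-4 = -11
i=1,n=5: even sum, total = (-11)+5 = -6
i=1,n=6: odd sum, total = (-6)-6 = -12
i=2,n=2: even sum, total = (-12)+4 = -8
i=2,n=3: odd sum, total = (-8)-3 = -11
i=2,n=4: even sum, total = (-11)+8 = -3
i=2,n=5: odd sum, total = (-3)-5 = -8
i=2,n=6: even sum, total = (-8)+12 = 4
i=3,n=2: odd sum, total = 4-2 = 2
i=3,n=3: even sum, total = 2+9 = 11
i=3,n=4: odd sum, total = 11-4 = 7
i=3,n=5: even sum, total = 7+15 = 22
i=3,n=6: odd sum, total = 22-6 = 16
i=4,n=2: even sum, total = 16+8 = 24
i=4,n=3: odd sum, total = 24-3 = 21
i=4,n=4: even sum, total = 21+16 = 37
i=4,n=5: odd sum, total = 37-5 = 32
i=4,n=6: even sum, total = 32+24 = 56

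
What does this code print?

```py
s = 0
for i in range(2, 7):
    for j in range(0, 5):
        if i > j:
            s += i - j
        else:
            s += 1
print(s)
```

60

i=2,j=0: 2>0, s = 0+2 = 2
i=2,j=1: 2>1, s = 2+1 = 3
i=2,j=2: not 2>2, s = 3+1 = 4
i=2,j=3: not 2>3, s = 4+1 = 5
i=2,j=4: not 2>4, s = 5+1 = 6
i=3,j=0: 3>0, s = 6+3 = 9
i=3,j=1: 3>1, s = 9+2 = 11
i=3,j=2: 3>2, s = 11+1 = 12
i=3,j=3: not 3>3, s = 12+1 = 13
i=3,j=4: not 3>4, s = 13+1 = 14
i=4,j=0: 4>0, s = 14+4 = 18
i=4,j=1: 4>1, s = 18+3 = 21
i=4,j=2: 4>2, s = 21+2 = 23
i=4,j=3: 4>3, s = 23+1 = 24
i=4,j=4: not 4>4, s = 24+1 = 25
i=5,j=0: 5>0, s = 25+5 = 30
i=5,j=1: 5>1, s = 30+4 = 34
i=5,j=2: 5>2, s = 34+3 = 37
i=5,j=3: 5>3, s = 37+2 = 39
i=5,j=4: 5>4, s = 39+1 = 40
i=6,j=0: 6>0, s = 40+6 = 46
i=6,j=1: 6>1, s = 46+5 = 51
i=6,j=2: 6>2, s = 51+4 = 55
i=6,j=3: 6>3, s = 55+3 = 58
i=6,j=4: 6>4, s = 58+2 = 60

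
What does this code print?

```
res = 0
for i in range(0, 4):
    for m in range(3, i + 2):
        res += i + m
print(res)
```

18

i=2,m=3: res = 0+5 = 5
i=3,m=3: res = 5+6 = 11
i=3,m=4: res = 11+7 = 18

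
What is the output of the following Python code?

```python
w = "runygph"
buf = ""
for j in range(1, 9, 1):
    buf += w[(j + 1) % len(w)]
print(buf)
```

j=1: add w[2]='n' → 'n'
j=2: add w[3]='y' → 'ny'
j=3: add w[4]='g' → 'nyg'
j=4: add w[5]='p' → 'nygp'
j=5: add w[6]='h' → 'nygph'
j=6: add w[0]='r' → 'nygphr'
j=7: add w[1]='u' → 'nygphru'
j=8: add w[2]='n' → 'nygphrun'

nygphrun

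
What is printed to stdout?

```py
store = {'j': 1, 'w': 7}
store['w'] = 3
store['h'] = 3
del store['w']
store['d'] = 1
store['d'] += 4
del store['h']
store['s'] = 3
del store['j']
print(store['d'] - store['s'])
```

store['w'] = 3 → {'j': 1, 'w': 3}
store['h'] = 3 → {'j': 1, 'w': 3, 'h': 3}
del 'w' → {'j': 1, 'h': 3}
store['d'] = 1 → {'j': 1, 'h': 3, 'd': 1}
store['d'] = 1+4 = 5 → {'j': 1, 'h': 3, 'd': 5}
del 'h' → {'j': 1, 'd': 5}
store['s'] = 3 → {'j': 1, 'd': 5, 's': 3}
del 'j' → {'d': 5, 's': 3}
store['d']-store['s'] = 5-3 = 2

2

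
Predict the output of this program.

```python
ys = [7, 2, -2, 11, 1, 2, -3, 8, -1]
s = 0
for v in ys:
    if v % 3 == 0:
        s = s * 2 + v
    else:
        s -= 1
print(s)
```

v=7: not %3==0, s = 0-1 = -1
v=2: not %3==0, s = (-1)-1 = -2
v=-2: not %3==0, s = (-2)-1 = -3
v=11: not %3==0, s = (-3)-1 = -4
v=1: not %3==0, s = (-4)-1 = -5
v=2: not %3==0, s = (-5)-1 = -6
v=-3: %3==0, s = (-6)*2+(-3) = -15
v=8: not %3==0, s = (-15)-1 = -16
v=-1: not %3==0, s = (-16)-1 = -17

-17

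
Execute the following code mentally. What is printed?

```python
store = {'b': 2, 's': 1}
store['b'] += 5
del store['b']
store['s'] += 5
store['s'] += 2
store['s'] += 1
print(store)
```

{'s': 9}

store['b'] = 2+5 = 7 → {'b': 7, 's': 1}
del 'b' → {'s': 1}
store['s'] = 1+5 = 6 → {'s': 6}
store['s'] = 6+2 = 8 → {'s': 8}
store['s'] = 8+1 = 9 → {'s': 9}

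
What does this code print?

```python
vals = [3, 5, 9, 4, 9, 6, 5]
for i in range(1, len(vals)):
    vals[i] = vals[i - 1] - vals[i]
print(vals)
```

[3, -2, -11, -15, -24, -30, -35]

i=1: vals[1] = 3-5 = -2 → [3, -2, 9, 4, 9, 6, 5]
i=2: vals[2] = (-2)-9 = -11 → [3, -2, -11, 4, 9, 6, 5]
i=3: vals[3] = (-11)-4 = -15 → [3, -2, -11, -15, 9, 6, 5]
i=4: vals[4] = (-15)-9 = -24 → [3, -2, -11, -15, -24, 6, 5]
i=5: vals[5] = (-24)-6 = -30 → [3, -2, -11, -15, -24, -30, 5]
i=6: vals[6] = (-30)-5 = -35 → [3, -2, -11, -15, -24, -30, -35]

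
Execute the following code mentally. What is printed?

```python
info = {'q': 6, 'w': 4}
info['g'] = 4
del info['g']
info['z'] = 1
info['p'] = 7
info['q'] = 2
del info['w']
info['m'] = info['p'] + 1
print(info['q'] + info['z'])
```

info['g'] = 4 → {'q': 6, 'w': 4, 'g': 4}
del 'g' → {'q': 6, 'w': 4}
info['z'] = 1 → {'q': 6, 'w': 4, 'z': 1}
info['p'] = 7 → {'q': 6, 'w': 4, 'z': 1, 'p': 7}
info['q'] = 2 → {'q': 2, 'w': 4, 'z': 1, 'p': 7}
del 'w' → {'q': 2, 'z': 1, 'p': 7}
info['m'] = info['p']+1 = 8 → {'q': 2, 'z': 1, 'p': 7, 'm': 8}
info['q']+info['z'] = 2+1 = 3

3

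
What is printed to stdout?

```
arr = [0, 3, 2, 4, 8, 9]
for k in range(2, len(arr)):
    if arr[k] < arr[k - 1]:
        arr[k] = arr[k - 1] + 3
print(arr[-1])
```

k=2: 2<3, arr[2] = 3+3 = 6 → [0, 3, 6, 4, 8, 9]
k=3: 4<6, arr[3] = 6+3 = 9 → [0, 3, 6, 9, 8, 9]
k=4: 8<9, arr[4] = 9+3 = 12 → [0, 3, 6, 9, 12, 9]
k=5: 9<12, arr[5] = 12+3 = 15 → [0, 3, 6, 9, 12, 15]

15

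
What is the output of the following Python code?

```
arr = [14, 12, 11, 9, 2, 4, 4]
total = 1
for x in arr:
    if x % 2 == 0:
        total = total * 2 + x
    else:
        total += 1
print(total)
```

388

x=14: even, total = 1*2+14 = 16
x=12: even, total = 16*2+12 = 44
x=11: not even, total = 44+1 = 45
x=9: not even, total = 45+1 = 46
x=2: even, total = 46*2+2 = 94
x=4: even, total = 94*2+4 = 192
x=4: even, total = 192*2+4 = 388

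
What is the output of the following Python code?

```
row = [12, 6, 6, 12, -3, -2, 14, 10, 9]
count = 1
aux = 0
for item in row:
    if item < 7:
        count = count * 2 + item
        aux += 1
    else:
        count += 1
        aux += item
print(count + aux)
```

item=12: not <7, count = 1+1 = 2; aux=12
item=6: <7, count = 2*2+6 = 10; aux=13
item=6: <7, count = 10*2+6 = 26; aux=14
item=12: not <7, count = 26+1 = 27; aux=26
item=-3: <7, count = 27*2+(-3) = 51; aux=27
item=-2: <7, count = 51*2+(-2) = 100; aux=28
item=14: not <7, count = 100+1 = 101; aux=42
item=10: not <7, count = 101+1 = 102; aux=52
item=9: not <7, count = 102+1 = 103; aux=61
count+aux = 103+61 = 164

164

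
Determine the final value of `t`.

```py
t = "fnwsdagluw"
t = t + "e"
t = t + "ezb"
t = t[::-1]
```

'bzeewulgadswnf'

+ 'e' → 'fnwsdagluwe'
+ 'ezb' → 'fnwsdagluweezb'
reverse → 'bzeewulgadswnf'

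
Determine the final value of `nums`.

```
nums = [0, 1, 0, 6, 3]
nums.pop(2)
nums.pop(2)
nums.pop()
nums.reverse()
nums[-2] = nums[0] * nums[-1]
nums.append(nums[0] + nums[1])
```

[0, 0, 0]

pop(2) removes 0 → [0, 1, 6, 3]
pop(2) removes 6 → [0, 1, 3]
pop() removes 3 → [0, 1]
reverse → [1, 0]
nums[-2] = nums[0]*nums[-1] = 1*0 = 0 → [0, 0]
append nums[0]+nums[1] = 0+0 = 0 → [0, 0, 0]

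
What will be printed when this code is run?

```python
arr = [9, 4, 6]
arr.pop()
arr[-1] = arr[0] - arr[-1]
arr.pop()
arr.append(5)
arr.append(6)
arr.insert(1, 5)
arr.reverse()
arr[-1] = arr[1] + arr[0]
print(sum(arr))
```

pop() removes 6 → [9, 4]
arr[-1] = arr[0]-arr[-1] = 9-4 = 5 → [9, 5]
pop() removes 5 → [9]
append 5 → [9, 5]
append 6 → [9, 5, 6]
insert 5 at 1 → [9, 5, 5, 6]
reverse → [6, 5, 5, 9]
arr[-1] = arr[1]+arr[0] = 5+6 = 11 → [6, 5, 5, 11]
sum = 27

27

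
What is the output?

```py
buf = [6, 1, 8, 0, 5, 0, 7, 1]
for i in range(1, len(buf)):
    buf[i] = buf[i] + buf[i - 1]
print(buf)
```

[6, 7, 15, 15, 20, 20, 27, 28]

i=1: buf[1] = 1+6 = 7 → [6, 7, 8, 0, 5, 0, 7, 1]
i=2: buf[2] = 8+7 = 15 → [6, 7, 15, 0, 5, 0, 7, 1]
i=3: buf[3] = 0+15 = 15 → [6, 7, 15, 15, 5, 0, 7, 1]
i=4: buf[4] = 5+15 = 20 → [6, 7, 15, 15, 20, 0, 7, 1]
i=5: buf[5] = 0+20 = 20 → [6, 7, 15, 15, 20, 20, 7, 1]
i=6: buf[6] = 7+20 = 27 → [6, 7, 15, 15, 20, 20, 27, 1]
i=7: buf[7] = 1+27 = 28 → [6, 7, 15, 15, 20, 20, 27, 28]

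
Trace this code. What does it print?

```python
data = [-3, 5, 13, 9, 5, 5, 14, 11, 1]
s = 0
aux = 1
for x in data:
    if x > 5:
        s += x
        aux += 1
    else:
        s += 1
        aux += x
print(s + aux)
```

70

x=-3: not >5, s = 0+1 = 1; aux=-2
x=5: not >5, s = 1+1 = 2; aux=3
x=13: >5, s = 2+13 = 15; aux=4
x=9: >5, s = 15+9 = 24; aux=5
x=5: not >5, s = 24+1 = 25; aux=10
x=5: not >5, s = 25+1 = 26; aux=15
x=14: >5, s = 26+14 = 40; aux=16
x=11: >5, s = 40+11 = 51; aux=17
x=1: not >5, s = 51+1 = 52; aux=18
s+aux = 52+18 = 70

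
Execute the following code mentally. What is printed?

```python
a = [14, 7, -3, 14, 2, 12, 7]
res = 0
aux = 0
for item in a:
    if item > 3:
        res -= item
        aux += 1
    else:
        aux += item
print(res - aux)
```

-58

item=14: >3, res = 0-14 = -14; aux=1
item=7: >3, res = (-14)-7 = -21; aux=2
item=-3: not >3; aux=-1
item=14: >3, res = (-21)-14 = -35; aux=0
item=2: not >3; aux=2
item=12: >3, res = (-35)-12 = -47; aux=3
item=7: >3, res = (-47)-7 = -54; aux=4
res-aux = (-54)-4 = -58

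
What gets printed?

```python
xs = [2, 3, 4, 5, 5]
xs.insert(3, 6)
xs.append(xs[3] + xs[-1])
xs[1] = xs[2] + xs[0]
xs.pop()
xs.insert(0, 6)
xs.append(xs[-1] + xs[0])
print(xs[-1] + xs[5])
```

insert 6 at 3 → [2, 3, 4, 6, 5, 5]
append xs[3]+xs[-1] = 6+5 = 11 → [2, 3, 4, 6, 5, 5, 11]
xs[1] = xs[2]+xs[0] = 4+2 = 6 → [2, 6, 4, 6, 5, 5, 11]
pop() removes 11 → [2, 6, 4, 6, 5, 5]
insert 6 at 0 → [6, 2, 6, 4, 6, 5, 5]
append xs[-1]+xs[0] = 5+6 = 11 → [6, 2, 6, 4, 6, 5, 5, 11]
xs[-1]+xs[5] = 11+5 = 16

16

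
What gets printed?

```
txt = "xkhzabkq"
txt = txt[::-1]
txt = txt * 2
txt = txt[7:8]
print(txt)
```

reverse → 'qkbazhkx'
repeat ×2 → 'qkbazhkxqkbazhkx'
slice [7:8] → 'x'

x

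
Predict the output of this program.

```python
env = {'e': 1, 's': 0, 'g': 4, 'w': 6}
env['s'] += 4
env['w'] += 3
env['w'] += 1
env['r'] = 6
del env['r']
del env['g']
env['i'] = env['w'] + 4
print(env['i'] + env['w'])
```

24

env['s'] = 0+4 = 4 → {'e': 1, 's': 4, 'g': 4, 'w': 6}
env['w'] = 6+3 = 9 → {'e': 1, 's': 4, 'g': 4, 'w': 9}
env['w'] = 9+1 = 10 → {'e': 1, 's': 4, 'g': 4, 'w': 10}
env['r'] = 6 → {'e': 1, 's': 4, 'g': 4, 'w': 10, 'r': 6}
del 'r' → {'e': 1, 's': 4, 'g': 4, 'w': 10}
del 'g' → {'e': 1, 's': 4, 'w': 10}
env['i'] = env['w']+4 = 14 → {'e': 1, 's': 4, 'w': 10, 'i': 14}
env['i']+env['w'] = 14+10 = 24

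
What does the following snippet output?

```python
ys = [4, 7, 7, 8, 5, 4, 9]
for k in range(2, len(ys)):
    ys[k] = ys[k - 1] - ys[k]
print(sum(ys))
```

k=2: ys[2] = 7-7 = 0 → [4, 7, 0, 8, 5, 4, 9]
k=3: ys[3] = 0-8 = -8 → [4, 7, 0, -8, 5, 4, 9]
k=4: ys[4] = (-8)-5 = -13 → [4, 7, 0, -8, -13, 4, 9]
k=5: ys[5] = (-13)-4 = -17 → [4, 7, 0, -8, -13, -17, 9]
k=6: ys[6] = (-17)-9 = -26 → [4, 7, 0, -8, -13, -17, -26]
sum = -53

-53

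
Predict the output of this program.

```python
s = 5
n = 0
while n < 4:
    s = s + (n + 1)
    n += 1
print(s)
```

n=0: s = 5+1 = 6
n=1: s = 6+2 = 8
n=2: s = 8+3 = 11
n=3: s = 11+4 = 15

15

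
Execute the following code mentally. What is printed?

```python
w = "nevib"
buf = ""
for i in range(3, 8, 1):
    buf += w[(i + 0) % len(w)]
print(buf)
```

i=3: add w[3]='i' → 'i'
i=4: add w[4]='b' → 'ib'
i=5: add w[0]='n' → 'ibn'
i=6: add w[1]='e' → 'ibne'
i=7: add w[2]='v' → 'ibnev'

ibnev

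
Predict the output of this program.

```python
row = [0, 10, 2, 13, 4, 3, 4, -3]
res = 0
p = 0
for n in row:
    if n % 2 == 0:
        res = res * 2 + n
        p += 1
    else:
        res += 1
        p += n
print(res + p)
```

n=0: even, res = 0*2+0 = 0; p=1
n=10: even, res = 0*2+10 = 10; p=2
n=2: even, res = 10*2+2 = 22; p=3
n=13: not even, res = 22+1 = 23; p=16
n=4: even, res = 23*2+4 = 50; p=17
n=3: not even, res = 50+1 = 51; p=20
n=4: even, res = 51*2+4 = 106; p=21
n=-3: not even, res = 106+1 = 107; p=18
res+p = 107+18 = 125

125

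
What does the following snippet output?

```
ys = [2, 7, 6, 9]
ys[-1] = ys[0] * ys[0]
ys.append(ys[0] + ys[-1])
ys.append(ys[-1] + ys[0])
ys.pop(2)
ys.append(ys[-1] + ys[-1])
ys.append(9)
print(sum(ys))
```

52

ys[-1] = ys[0]*ys[0] = 2*2 = 4 → [2, 7, 6, 4]
append ys[0]+ys[-1] = 2+4 = 6 → [2, 7, 6, 4, 6]
append ys[-1]+ys[0] = 6+2 = 8 → [2, 7, 6, 4, 6, 8]
pop(2) removes 6 → [2, 7, 4, 6, 8]
append ys[-1]+ys[-1] = 8+8 = 16 → [2, 7, 4, 6, 8, 16]
append 9 → [2, 7, 4, 6, 8, 16, 9]
sum = 52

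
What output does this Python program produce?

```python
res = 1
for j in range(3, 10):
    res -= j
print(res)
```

-41

j=3: res = 1-3 = -2
j=4: res = (-2)-4 = -6
j=5: res = (-6)-5 = -11
j=6: res = (-11)-6 = -17
j=7: res = (-17)-7 = -24
j=8: res = (-24)-8 = -32
j=9: res = (-32)-9 = -41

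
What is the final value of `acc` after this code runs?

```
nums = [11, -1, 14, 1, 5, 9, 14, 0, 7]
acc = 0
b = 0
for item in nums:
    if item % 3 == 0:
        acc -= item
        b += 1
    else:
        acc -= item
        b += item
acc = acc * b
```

-3180

item=11: not %3==0, acc = 0-11 = -11; b=11
item=-1: not %3==0, acc = (-11)-(-1) = -10; b=10
item=14: not %3==0, acc = (-10)-14 = -24; b=24
item=1: not %3==0, acc = (-24)-1 = -25; b=25
item=5: not %3==0, acc = (-25)-5 = -30; b=30
item=9: %3==0, acc = (-30)-9 = -39; b=31
item=14: not %3==0, acc = (-39)-14 = -53; b=45
item=0: %3==0, acc = (-53)-0 = -53; b=46
item=7: not %3==0, acc = (-53)-7 = -60; b=53
acc*b = (-60)*53 = -3180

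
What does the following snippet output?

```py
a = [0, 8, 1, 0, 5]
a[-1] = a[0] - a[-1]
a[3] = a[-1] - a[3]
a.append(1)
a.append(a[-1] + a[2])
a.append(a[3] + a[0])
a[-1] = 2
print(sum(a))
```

a[-1] = a[0]-a[-1] = 0-5 = -5 → [0, 8, 1, 0, -5]
a[3] = a[-1]-a[3] = (-5)-0 = -5 → [0, 8, 1, -5, -5]
append 1 → [0, 8, 1, -5, -5, 1]
append a[-1]+a[2] = 1+1 = 2 → [0, 8, 1, -5, -5, 1, 2]
append a[3]+a[0] = (-5)+0 = -5 → [0, 8, 1, -5, -5, 1, 2, -5]
a[-1] = 2 → [0, 8, 1, -5, -5, 1, 2, 2]
sum = 4

4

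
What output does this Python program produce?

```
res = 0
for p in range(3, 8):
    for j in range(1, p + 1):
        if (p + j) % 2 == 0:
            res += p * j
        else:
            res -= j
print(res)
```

p=3,j=1: even sum, res = 0+3 = 3
p=3,j=2: odd sum, res = 3-2 = 1
p=3,j=3: even sum, res = 1+9 = 10
p=4,j=1: odd sum, res = 10-1 = 9
p=4,j=2: even sum, res = 9+8 = 17
p=4,j=3: odd sum, res = 17-3 = 14
p=4,j=4: even sum, res = 14+16 = 30
p=5,j=1: even sum, res = 30+5 = 35
p=5,j=2: odd sum, res = 35-2 = 33
p=5,j=3: even sum, res = 33+15 = 48
p=5,j=4: odd sum, res = 48-4 = 44
p=5,j=5: even sum, res = 44+25 = 69
p=6,j=1: odd sum, res = 69-1 = 68
p=6,j=2: even sum, res = 68+12 = 80
p=6,j=3: odd sum, res = 80-3 = 77
p=6,j=4: even sum, res = 77+24 = 101
p=6,j=5: odd sum, res = 101-5 = 96
p=6,j=6: even sum, res = 96+36 = 132
p=7,j=1: even sum, res = 132+7 = 139
p=7,j=2: odd sum, res = 139-2 = 137
p=7,j=3: even sum, res = 137+21 = 158
p=7,j=4: odd sum, res = 158-4 = 154
p=7,j=5: even sum, res = 154+35 = 189
p=7,j=6: odd sum, res = 189-6 = 183
p=7,j=7: even sum, res = 183+49 = 232

232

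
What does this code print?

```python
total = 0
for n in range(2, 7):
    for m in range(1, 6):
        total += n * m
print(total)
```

300

n=2,m=1: total = 0+2 = 2
n=2,m=2: total = 2+4 = 6
n=2,m=3: total = 6+6 = 12
n=2,m=4: total = 12+8 = 20
n=2,m=5: total = 20+10 = 30
n=3,m=1: total = 30+3 = 33
n=3,m=2: total = 33+6 = 39
n=3,m=3: total = 39+9 = 48
n=3,m=4: total = 48+12 = 60
n=3,m=5: total = 60+15 = 75
n=4,m=1: total = 75+4 = 79
n=4,m=2: total = 79+8 = 87
n=4,m=3: total = 87+12 = 99
n=4,m=4: total = 99+16 = 115
n=4,m=5: total = 115+20 = 135
n=5,m=1: total = 135+5 = 140
n=5,m=2: total = 140+10 = 150
n=5,m=3: total = 150+15 = 165
n=5,m=4: total = 165+20 = 185
n=5,m=5: total = 185+25 = 210
n=6,m=1: total = 210+6 = 216
n=6,m=2: total = 216+12 = 228
n=6,m=3: total = 228+18 = 246
n=6,m=4: total = 246+24 = 270
n=6,m=5: total = 270+30 = 300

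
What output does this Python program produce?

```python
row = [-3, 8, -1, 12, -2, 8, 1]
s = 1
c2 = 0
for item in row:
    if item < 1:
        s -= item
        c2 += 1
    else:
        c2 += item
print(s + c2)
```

39

item=-3: <1, s = 1-(-3) = 4; c2=1
item=8: not <1; c2=9
item=-1: <1, s = 4-(-1) = 5; c2=10
item=12: not <1; c2=22
item=-2: <1, s = 5-(-2) = 7; c2=23
item=8: not <1; c2=31
item=1: not <1; c2=32
s+c2 = 7+32 = 39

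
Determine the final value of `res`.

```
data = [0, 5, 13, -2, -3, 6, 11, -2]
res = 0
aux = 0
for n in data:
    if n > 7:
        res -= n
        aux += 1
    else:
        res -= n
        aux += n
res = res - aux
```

-34

n=0: not >7, res = 0-0 = 0; aux=0
n=5: not >7, res = 0-5 = -5; aux=5
n=13: >7, res = (-5)-13 = -18; aux=6
n=-2: not >7, res = (-18)-(-2) = -16; aux=4
n=-3: not >7, res = (-16)-(-3) = -13; aux=1
n=6: not >7, res = (-13)-6 = -19; aux=7
n=11: >7, res = (-19)-11 = -30; aux=8
n=-2: not >7, res = (-30)-(-2) = -28; aux=6
res-aux = (-28)-6 = -34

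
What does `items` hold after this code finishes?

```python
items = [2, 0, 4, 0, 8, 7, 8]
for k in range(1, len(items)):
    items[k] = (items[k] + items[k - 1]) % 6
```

k=1: items[1] = (0+2)%6 = 2 → [2, 2, 4, 0, 8, 7, 8]
k=2: items[2] = (4+2)%6 = 0 → [2, 2, 0, 0, 8, 7, 8]
k=3: items[3] = (0+0)%6 = 0 → [2, 2, 0, 0, 8, 7, 8]
k=4: items[4] = (8+0)%6 = 2 → [2, 2, 0, 0, 2, 7, 8]
k=5: items[5] = (7+2)%6 = 3 → [2, 2, 0, 0, 2, 3, 8]
k=6: items[6] = (8+3)%6 = 5 → [2, 2, 0, 0, 2, 3, 5]

[2, 2, 0, 0, 2, 3, 5]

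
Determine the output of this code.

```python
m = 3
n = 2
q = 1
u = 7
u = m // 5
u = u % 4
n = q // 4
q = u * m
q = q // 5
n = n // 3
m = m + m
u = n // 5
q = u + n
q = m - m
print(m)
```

u = 3//5 = 0
u = 0%4 = 0
n = 1//4 = 0
q = 0*3 = 0
q = 0//5 = 0
n = 0//3 = 0
m = 3+3 = 6
u = 0//5 = 0
q = 0+0 = 0
q = 6-6 = 0

6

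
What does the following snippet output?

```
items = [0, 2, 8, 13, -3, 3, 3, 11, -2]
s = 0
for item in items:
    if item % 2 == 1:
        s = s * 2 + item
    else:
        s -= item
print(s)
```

-105

item=0: not odd, s = 0-0 = 0
item=2: not odd, s = 0-2 = -2
item=8: not odd, s = (-2)-8 = -10
item=13: odd, s = (-10)*2+13 = -7
item=-3: odd, s = (-7)*2+(-3) = -17
item=3: odd, s = (-17)*2+3 = -31
item=3: odd, s = (-31)*2+3 = -59
item=11: odd, s = (-59)*2+11 = -107
item=-2: not odd, s = (-107)-(-2) = -105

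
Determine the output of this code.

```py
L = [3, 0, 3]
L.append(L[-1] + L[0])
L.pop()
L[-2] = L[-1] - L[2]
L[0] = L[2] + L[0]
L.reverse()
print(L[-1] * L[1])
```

append L[-1]+L[0] = 3+3 = 6 → [3, 0, 3, 6]
pop() removes 6 → [3, 0, 3]
L[-2] = L[-1]-L[2] = 3-3 = 0 → [3, 0, 3]
L[0] = L[2]+L[0] = 3+3 = 6 → [6, 0, 3]
reverse → [3, 0, 6]
L[-1]*L[1] = 6*0 = 0

0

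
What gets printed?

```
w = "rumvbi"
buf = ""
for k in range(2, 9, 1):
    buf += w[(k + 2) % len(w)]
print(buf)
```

k=2: add w[4]='b' → 'b'
k=3: add w[5]='i' → 'bi'
k=4: add w[0]='r' → 'bir'
k=5: add w[1]='u' → 'biru'
k=6: add w[2]='m' → 'birum'
k=7: add w[3]='v' → 'birumv'
k=8: add w[4]='b' → 'birumvb'

birumvb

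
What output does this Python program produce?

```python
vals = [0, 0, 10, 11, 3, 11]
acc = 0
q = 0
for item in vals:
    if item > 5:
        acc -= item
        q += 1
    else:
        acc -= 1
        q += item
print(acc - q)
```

-41

item=0: not >5, acc = 0-1 = -1; q=0
item=0: not >5, acc = (-1)-1 = -2; q=0
item=10: >5, acc = (-2)-10 = -12; q=1
item=11: >5, acc = (-12)-11 = -23; q=2
item=3: not >5, acc = (-23)-1 = -24; q=5
item=11: >5, acc = (-24)-11 = -35; q=6
acc-q = (-35)-6 = -41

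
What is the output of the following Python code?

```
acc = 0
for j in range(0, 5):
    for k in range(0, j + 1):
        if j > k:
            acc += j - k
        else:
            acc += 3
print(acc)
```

j=0,k=0: not 0>0, acc = 0+3 = 3
j=1,k=0: 1>0, acc = 3+1 = 4
j=1,k=1: not 1>1, acc = 4+3 = 7
j=2,k=0: 2>0, acc = 7+2 = 9
j=2,k=1: 2>1, acc = 9+1 = 10
j=2,k=2: not 2>2, acc = 10+3 = 13
j=3,k=0: 3>0, acc = 13+3 = 16
j=3,k=1: 3>1, acc = 16+2 = 18
j=3,k=2: 3>2, acc = 18+1 = 19
j=3,k=3: not 3>3, acc = 19+3 = 22
j=4,k=0: 4>0, acc = 22+4 = 26
j=4,k=1: 4>1, acc = 26+3 = 29
j=4,k=2: 4>2, acc = 29+2 = 31
j=4,k=3: 4>3, acc = 31+1 = 32
j=4,k=4: not 4>4, acc = 32+3 = 35

35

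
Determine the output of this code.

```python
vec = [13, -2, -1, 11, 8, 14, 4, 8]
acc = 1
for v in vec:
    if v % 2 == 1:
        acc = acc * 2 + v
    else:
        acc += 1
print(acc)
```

77

v=13: odd, acc = 1*2+13 = 15
v=-2: not odd, acc = 15+1 = 16
v=-1: odd, acc = 16*2+(-1) = 31
v=11: odd, acc = 31*2+11 = 73
v=8: not odd, acc = 73+1 = 74
v=14: not odd, acc = 74+1 = 75
v=4: not odd, acc = 75+1 = 76
v=8: not odd, acc = 76+1 = 77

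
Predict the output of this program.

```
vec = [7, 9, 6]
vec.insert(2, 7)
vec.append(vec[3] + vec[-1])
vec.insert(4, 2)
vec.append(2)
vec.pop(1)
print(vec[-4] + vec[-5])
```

13

insert 7 at 2 → [7, 9, 7, 6]
append vec[3]+vec[-1] = 6+6 = 12 → [7, 9, 7, 6, 12]
insert 2 at 4 → [7, 9, 7, 6, 2, 12]
append 2 → [7, 9, 7, 6, 2, 12, 2]
pop(1) removes 9 → [7, 7, 6, 2, 12, 2]
vec[-4]+vec[-5] = 6+7 = 13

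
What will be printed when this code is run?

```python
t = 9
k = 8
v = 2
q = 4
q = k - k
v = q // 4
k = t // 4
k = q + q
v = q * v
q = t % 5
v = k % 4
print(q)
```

4

q = 8-8 = 0
v = 0//4 = 0
k = 9//4 = 2
k = 0+0 = 0
v = 0*0 = 0
q = 9%5 = 4
v = 0%4 = 0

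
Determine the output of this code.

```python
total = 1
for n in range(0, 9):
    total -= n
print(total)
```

n=0: total = 1-0 = 1
n=1: total = 1-1 = 0
n=2: total = 0-2 = -2
n=3: total = (-2)-3 = -5
n=4: total = (-5)-4 = -9
n=5: total = (-9)-5 = -14
n=6: total = (-14)-6 = -20
n=7: total = (-20)-7 = -27
n=8: total = (-27)-8 = -35

-35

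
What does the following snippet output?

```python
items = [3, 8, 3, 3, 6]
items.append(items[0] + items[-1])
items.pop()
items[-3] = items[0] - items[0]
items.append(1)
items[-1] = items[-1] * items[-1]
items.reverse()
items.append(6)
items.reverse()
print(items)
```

[6, 3, 8, 0, 3, 6, 1]

append items[0]+items[-1] = 3+6 = 9 → [3, 8, 3, 3, 6, 9]
pop() removes 9 → [3, 8, 3, 3, 6]
items[-3] = items[0]-items[0] = 3-3 = 0 → [3, 8, 0, 3, 6]
append 1 → [3, 8, 0, 3, 6, 1]
items[-1] = items[-1]*items[-1] = 1*1 = 1 → [3, 8, 0, 3, 6, 1]
reverse → [1, 6, 3, 0, 8, 3]
append 6 → [1, 6, 3, 0, 8, 3, 6]
reverse → [6, 3, 8, 0, 3, 6, 1]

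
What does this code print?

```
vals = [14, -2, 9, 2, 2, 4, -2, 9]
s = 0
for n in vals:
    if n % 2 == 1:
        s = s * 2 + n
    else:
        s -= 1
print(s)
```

11

n=14: not odd, s = 0-1 = -1
n=-2: not odd, s = (-1)-1 = -2
n=9: odd, s = (-2)*2+9 = 5
n=2: not odd, s = 5-1 = 4
n=2: not odd, s = 4-1 = 3
n=4: not odd, s = 3-1 = 2
n=-2: not odd, s = 2-1 = 1
n=9: odd, s = 1*2+9 = 11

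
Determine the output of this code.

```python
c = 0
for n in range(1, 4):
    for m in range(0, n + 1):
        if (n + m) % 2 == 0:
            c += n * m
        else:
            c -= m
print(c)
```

14

n=1,m=0: odd sum, c = 0-0 = 0
n=1,m=1: even sum, c = 0+1 = 1
n=2,m=0: even sum, c = 1+0 = 1
n=2,m=1: odd sum, c = 1-1 = 0
n=2,m=2: even sum, c = 0+4 = 4
n=3,m=0: odd sum, c = 4-0 = 4
n=3,m=1: even sum, c = 4+3 = 7
n=3,m=2: odd sum, c = 7-2 = 5
n=3,m=3: even sum, c = 5+9 = 14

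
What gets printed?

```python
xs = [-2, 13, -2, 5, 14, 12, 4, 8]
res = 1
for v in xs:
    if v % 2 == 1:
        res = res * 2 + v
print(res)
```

35

v=-2: not odd
v=13: odd, res = 1*2+13 = 15
v=-2: not odd
v=5: odd, res = 15*2+5 = 35
v=14: not odd
v=12: not odd
v=4: not odd
v=8: not odd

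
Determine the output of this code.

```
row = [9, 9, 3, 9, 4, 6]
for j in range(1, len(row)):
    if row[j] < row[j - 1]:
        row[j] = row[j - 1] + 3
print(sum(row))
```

j=1: 9>=9, unchanged → [9, 9, 3, 9, 4, 6]
j=2: 3<9, row[2] = 9+3 = 12 → [9, 9, 12, 9, 4, 6]
j=3: 9<12, row[3] = 12+3 = 15 → [9, 9, 12, 15, 4, 6]
j=4: 4<15, row[4] = 15+3 = 18 → [9, 9, 12, 15, 18, 6]
j=5: 6<18, row[5] = 18+3 = 21 → [9, 9, 12, 15, 18, 21]
sum = 84

84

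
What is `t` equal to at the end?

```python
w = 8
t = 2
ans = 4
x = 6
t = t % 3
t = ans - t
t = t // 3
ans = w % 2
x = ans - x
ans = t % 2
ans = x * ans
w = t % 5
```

t = 2%3 = 2
t = 4-2 = 2
t = 2//3 = 0
ans = 8%2 = 0
x = 0-6 = -6
ans = 0%2 = 0
ans = (-6)*0 = 0
w = 0%5 = 0

0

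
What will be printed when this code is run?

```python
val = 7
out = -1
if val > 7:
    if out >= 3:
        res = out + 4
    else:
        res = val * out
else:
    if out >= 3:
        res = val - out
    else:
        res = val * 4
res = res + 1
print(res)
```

val=7, out=-1
val > 7 is False; out >= 3 is False
→ res = val * 4 = 28
res = 28+1 = 29

29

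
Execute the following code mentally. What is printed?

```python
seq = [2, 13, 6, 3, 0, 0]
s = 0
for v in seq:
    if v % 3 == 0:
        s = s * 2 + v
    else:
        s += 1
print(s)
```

92

v=2: not %3==0, s = 0+1 = 1
v=13: not %3==0, s = 1+1 = 2
v=6: %3==0, s = 2*2+6 = 10
v=3: %3==0, s = 10*2+3 = 23
v=0: %3==0, s = 23*2+0 = 46
v=0: %3==0, s = 46*2+0 = 92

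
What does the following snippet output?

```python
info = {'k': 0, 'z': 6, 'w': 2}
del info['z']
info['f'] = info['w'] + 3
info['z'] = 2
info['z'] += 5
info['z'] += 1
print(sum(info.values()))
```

15

del 'z' → {'k': 0, 'w': 2}
info['f'] = info['w']+3 = 5 → {'k': 0, 'w': 2, 'f': 5}
info['z'] = 2 → {'k': 0, 'w': 2, 'f': 5, 'z': 2}
info['z'] = 2+5 = 7 → {'k': 0, 'w': 2, 'f': 5, 'z': 7}
info['z'] = 7+1 = 8 → {'k': 0, 'w': 2, 'f': 5, 'z': 8}
sum of values = 15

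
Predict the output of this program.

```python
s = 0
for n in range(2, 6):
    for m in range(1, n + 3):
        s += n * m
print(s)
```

289

n=2,m=1: s = 0+2 = 2
n=2,m=2: s = 2+4 = 6
n=2,m=3: s = 6+6 = 12
n=2,m=4: s = 12+8 = 20
n=3,m=1: s = 20+3 = 23
n=3,m=2: s = 23+6 = 29
n=3,m=3: s = 29+9 = 38
n=3,m=4: s = 38+12 = 50
n=3,m=5: s = 50+15 = 65
n=4,m=1: s = 65+4 = 69
n=4,m=2: s = 69+8 = 77
n=4,m=3: s = 77+12 = 89
n=4,m=4: s = 89+16 = 105
n=4,m=5: s = 105+20 = 125
n=4,m=6: s = 125+24 = 149
n=5,m=1: s = 149+5 = 154
n=5,m=2: s = 154+10 = 164
n=5,m=3: s = 164+15 = 179
n=5,m=4: s = 179+20 = 199
n=5,m=5: s = 199+25 = 224
n=5,m=6: s = 224+30 = 254
n=5,m=7: s = 254+35 = 289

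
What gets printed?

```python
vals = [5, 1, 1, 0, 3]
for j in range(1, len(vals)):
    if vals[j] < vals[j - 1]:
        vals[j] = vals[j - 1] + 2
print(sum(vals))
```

j=1: 1<5, vals[1] = 5+2 = 7 → [5, 7, 1, 0, 3]
j=2: 1<7, vals[2] = 7+2 = 9 → [5, 7, 9, 0, 3]
j=3: 0<9, vals[3] = 9+2 = 11 → [5, 7, 9, 11, 3]
j=4: 3<11, vals[4] = 11+2 = 13 → [5, 7, 9, 11, 13]
sum = 45

45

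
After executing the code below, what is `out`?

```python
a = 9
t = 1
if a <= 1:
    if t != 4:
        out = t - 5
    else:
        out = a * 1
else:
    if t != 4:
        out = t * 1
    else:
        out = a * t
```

1

a=9, t=1
a <= 1 is False; t != 4 is True
→ out = t * 1 = 1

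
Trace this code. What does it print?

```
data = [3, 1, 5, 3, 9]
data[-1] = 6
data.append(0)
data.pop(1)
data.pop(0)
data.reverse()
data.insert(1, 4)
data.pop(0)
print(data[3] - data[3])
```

data[-1] = 6 → [3, 1, 5, 3, 6]
append 0 → [3, 1, 5, 3, 6, 0]
pop(1) removes 1 → [3, 5, 3, 6, 0]
pop(0) removes 3 → [5, 3, 6, 0]
reverse → [0, 6, 3, 5]
insert 4 at 1 → [0, 4, 6, 3, 5]
pop(0) removes 0 → [4, 6, 3, 5]
data[3]-data[3] = 5-5 = 0

0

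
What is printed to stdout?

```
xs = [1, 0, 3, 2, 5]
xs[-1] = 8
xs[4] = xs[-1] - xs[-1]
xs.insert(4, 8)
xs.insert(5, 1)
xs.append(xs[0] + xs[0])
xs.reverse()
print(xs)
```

xs[-1] = 8 → [1, 0, 3, 2, 8]
xs[4] = xs[-1]-xs[-1] = 8-8 = 0 → [1, 0, 3, 2, 0]
insert 8 at 4 → [1, 0, 3, 2, 8, 0]
insert 1 at 5 → [1, 0, 3, 2, 8, 1, 0]
append xs[0]+xs[0] = 1+1 = 2 → [1, 0, 3, 2, 8, 1, 0, 2]
reverse → [2, 0, 1, 8, 2, 3, 0, 1]

[2, 0, 1, 8, 2, 3, 0, 1]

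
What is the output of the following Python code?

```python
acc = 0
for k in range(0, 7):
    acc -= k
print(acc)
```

k=0: acc = 0-0 = 0
k=1: acc = 0-1 = -1
k=2: acc = (-1)-2 = -3
k=3: acc = (-3)-3 = -6
k=4: acc = (-6)-4 = -10
k=5: acc = (-10)-5 = -15
k=6: acc = (-15)-6 = -21

-21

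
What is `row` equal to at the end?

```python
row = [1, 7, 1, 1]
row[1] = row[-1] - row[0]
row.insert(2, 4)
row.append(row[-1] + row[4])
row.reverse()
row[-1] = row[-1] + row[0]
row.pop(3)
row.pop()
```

row[1] = row[-1]-row[0] = 1-1 = 0 → [1, 0, 1, 1]
insert 4 at 2 → [1, 0, 4, 1, 1]
append row[-1]+row[4] = 1+1 = 2 → [1, 0, 4, 1, 1, 2]
reverse → [2, 1, 1, 4, 0, 1]
row[-1] = row[-1]+row[0] = 1+2 = 3 → [2, 1, 1, 4, 0, 3]
pop(3) removes 4 → [2, 1, 1, 0, 3]
pop() removes 3 → [2, 1, 1, 0]

[2, 1, 1, 0]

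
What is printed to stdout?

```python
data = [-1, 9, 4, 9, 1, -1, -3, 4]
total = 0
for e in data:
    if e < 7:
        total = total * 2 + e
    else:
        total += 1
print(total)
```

e=-1: <7, total = 0*2+(-1) = -1
e=9: not <7, total = (-1)+1 = 0
e=4: <7, total = 0*2+4 = 4
e=9: not <7, total = 4+1 = 5
e=1: <7, total = 5*2+1 = 11
e=-1: <7, total = 11*2+(-1) = 21
e=-3: <7, total = 21*2+(-3) = 39
e=4: <7, total = 39*2+4 = 82

82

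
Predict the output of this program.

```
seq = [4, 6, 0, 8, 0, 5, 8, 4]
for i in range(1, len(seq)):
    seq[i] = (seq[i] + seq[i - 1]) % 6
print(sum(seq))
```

i=1: seq[1] = (6+4)%6 = 4 → [4, 4, 0, 8, 0, 5, 8, 4]
i=2: seq[2] = (0+4)%6 = 4 → [4, 4, 4, 8, 0, 5, 8, 4]
i=3: seq[3] = (8+4)%6 = 0 → [4, 4, 4, 0, 0, 5, 8, 4]
i=4: seq[4] = (0+0)%6 = 0 → [4, 4, 4, 0, 0, 5, 8, 4]
i=5: seq[5] = (5+0)%6 = 5 → [4, 4, 4, 0, 0, 5, 8, 4]
i=6: seq[6] = (8+5)%6 = 1 → [4, 4, 4, 0, 0, 5, 1, 4]
i=7: seq[7] = (4+1)%6 = 5 → [4, 4, 4, 0, 0, 5, 1, 5]
sum = 23

23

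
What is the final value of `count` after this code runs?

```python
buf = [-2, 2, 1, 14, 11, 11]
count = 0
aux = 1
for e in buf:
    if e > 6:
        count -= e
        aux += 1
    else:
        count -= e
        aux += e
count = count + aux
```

-32

e=-2: not >6, count = 0-(-2) = 2; aux=-1
e=2: not >6, count = 2-2 = 0; aux=1
e=1: not >6, count = 0-1 = -1; aux=2
e=14: >6, count = (-1)-14 = -15; aux=3
e=11: >6, count = (-15)-11 = -26; aux=4
e=11: >6, count = (-26)-11 = -37; aux=5
count+aux = (-37)+5 = -32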